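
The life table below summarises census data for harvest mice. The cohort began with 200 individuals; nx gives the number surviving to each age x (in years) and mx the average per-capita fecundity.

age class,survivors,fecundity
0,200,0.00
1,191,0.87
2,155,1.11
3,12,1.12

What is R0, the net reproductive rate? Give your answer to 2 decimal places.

1.76

lx = nx/n0 = nx/200: 1, 0.955, 0.775, 0.06
lx·mx by age: 0, 0.83085, 0.86025, 0.0672
R0 = Σ lx·mx = 1.7583 → 1.76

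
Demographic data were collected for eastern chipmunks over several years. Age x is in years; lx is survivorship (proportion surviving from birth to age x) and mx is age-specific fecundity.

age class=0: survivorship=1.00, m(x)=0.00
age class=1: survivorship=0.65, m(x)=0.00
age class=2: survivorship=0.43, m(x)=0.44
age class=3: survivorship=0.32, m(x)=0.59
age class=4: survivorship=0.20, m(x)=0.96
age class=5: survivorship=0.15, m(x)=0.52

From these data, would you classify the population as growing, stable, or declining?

R0 = Σ lx·mx = 0 + 0 + 0.1892 + 0.1888 + 0.192 + 0.078 = 0.648
R0 < 1, so the population is declining.

declining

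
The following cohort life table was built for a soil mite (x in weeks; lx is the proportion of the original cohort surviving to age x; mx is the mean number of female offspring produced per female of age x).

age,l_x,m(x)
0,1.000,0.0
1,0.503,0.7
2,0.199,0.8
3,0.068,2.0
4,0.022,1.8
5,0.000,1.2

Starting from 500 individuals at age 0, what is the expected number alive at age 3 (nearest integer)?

34

Expected survivors = N0 · l_3 = 500 × 0.068 = 34 → 34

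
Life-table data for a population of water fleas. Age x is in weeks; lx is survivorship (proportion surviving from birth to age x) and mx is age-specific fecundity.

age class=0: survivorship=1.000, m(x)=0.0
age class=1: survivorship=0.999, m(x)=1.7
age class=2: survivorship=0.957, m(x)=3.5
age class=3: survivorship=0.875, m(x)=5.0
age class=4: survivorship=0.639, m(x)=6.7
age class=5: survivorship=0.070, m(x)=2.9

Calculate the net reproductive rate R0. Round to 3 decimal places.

lx·mx by age: 0, 1.6983, 3.3495, 4.375, 4.2813, 0.203
R0 = Σ lx·mx = 13.9071 → 13.907

13.907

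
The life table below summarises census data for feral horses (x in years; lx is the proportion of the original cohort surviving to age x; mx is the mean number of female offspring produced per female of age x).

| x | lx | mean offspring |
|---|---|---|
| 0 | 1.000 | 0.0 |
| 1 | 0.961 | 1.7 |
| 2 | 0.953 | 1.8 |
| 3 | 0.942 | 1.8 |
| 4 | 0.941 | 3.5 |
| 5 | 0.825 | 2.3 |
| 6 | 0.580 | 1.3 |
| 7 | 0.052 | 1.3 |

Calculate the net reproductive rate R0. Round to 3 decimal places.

lx·mx by age: 0, 1.6337, 1.7154, 1.6956, 3.2935, 1.8975, 0.754, 0.0676
R0 = Σ lx·mx = 11.0573 → 11.057

11.057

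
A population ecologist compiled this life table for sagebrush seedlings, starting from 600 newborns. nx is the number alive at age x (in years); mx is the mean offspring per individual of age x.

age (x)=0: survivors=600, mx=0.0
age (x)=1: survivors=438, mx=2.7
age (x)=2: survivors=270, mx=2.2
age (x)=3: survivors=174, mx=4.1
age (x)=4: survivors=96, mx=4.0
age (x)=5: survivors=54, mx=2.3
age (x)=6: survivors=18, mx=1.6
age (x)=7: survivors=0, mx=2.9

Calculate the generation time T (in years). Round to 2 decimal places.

lx = nx/n0 = nx/600: 1, 0.73, 0.45, 0.29, 0.16, 0.09, 0.03, 0
lx·mx: 0, 1.971, 0.99, 1.189, 0.64, 0.207, 0.048, 0 → R0 = 5.045
x·lx·mx: 0, 1.971, 1.98, 3.567, 2.56, 1.035, 0.288, 0 → Σ = 11.401
T = 11.401 / 5.045 = 2.259861… → 2.26

2.26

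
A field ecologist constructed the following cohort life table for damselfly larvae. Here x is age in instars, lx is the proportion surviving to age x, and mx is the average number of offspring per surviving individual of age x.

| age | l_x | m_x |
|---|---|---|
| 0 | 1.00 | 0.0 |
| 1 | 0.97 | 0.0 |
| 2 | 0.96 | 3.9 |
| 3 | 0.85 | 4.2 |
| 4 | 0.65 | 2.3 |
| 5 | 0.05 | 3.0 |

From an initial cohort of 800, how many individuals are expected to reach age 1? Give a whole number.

776

Expected survivors = N0 · l_1 = 800 × 0.97 = 776 → 776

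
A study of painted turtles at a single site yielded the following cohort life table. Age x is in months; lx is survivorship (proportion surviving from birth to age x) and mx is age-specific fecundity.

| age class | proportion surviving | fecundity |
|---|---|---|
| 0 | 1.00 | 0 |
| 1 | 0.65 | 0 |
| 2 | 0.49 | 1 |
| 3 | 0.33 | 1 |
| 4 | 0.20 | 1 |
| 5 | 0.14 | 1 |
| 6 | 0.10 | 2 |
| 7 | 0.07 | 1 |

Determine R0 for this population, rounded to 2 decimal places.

lx·mx by age: 0, 0, 0.49, 0.33, 0.2, 0.14, 0.2, 0.07
R0 = Σ lx·mx = 1.43 → 1.43

1.43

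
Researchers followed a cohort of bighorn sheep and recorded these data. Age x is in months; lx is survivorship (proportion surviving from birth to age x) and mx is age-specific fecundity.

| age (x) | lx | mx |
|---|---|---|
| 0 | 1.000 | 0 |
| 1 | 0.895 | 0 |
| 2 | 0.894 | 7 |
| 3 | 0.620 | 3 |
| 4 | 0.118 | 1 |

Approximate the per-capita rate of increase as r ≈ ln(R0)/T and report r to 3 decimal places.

0.935

R0 = Σ lx·mx = 0 + 0 + 6.258 + 1.86 + 0.118 = 8.236
Σ x·lx·mx = 18.568; T = 18.568/8.236 = 2.25449…
r ≈ ln(R0)/T = ln(8.236)/2.25449… = 0.93525… → 0.935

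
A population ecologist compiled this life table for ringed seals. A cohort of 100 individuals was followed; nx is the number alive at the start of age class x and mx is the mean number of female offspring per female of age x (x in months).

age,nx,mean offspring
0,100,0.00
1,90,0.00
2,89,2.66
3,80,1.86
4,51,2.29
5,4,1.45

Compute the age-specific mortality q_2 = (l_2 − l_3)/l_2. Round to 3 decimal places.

0.101

lx = nx/n0 = nx/100: 1, 0.9, 0.89, 0.8, 0.51, 0.04
q_2 = (l_2 − l_3) / l_2 = (0.89 − 0.8) / 0.89
     = 0.09 / 0.89 = 0.101124… → 0.101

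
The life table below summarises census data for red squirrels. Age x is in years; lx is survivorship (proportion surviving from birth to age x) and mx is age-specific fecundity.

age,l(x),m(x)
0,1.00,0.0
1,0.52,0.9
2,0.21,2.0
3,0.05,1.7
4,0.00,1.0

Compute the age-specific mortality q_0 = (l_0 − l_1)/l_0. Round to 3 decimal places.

0.480

q_0 = (l_0 − l_1) / l_0 = (1 − 0.52) / 1
     = 0.48 / 1 = 0.48 → 0.480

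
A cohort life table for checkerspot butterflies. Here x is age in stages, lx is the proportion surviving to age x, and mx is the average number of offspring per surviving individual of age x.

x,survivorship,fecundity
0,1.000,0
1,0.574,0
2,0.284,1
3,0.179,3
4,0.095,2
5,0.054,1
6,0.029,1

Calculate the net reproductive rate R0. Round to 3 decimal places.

lx·mx by age: 0, 0, 0.284, 0.537, 0.19, 0.054, 0.029
R0 = Σ lx·mx = 1.094 → 1.094

1.094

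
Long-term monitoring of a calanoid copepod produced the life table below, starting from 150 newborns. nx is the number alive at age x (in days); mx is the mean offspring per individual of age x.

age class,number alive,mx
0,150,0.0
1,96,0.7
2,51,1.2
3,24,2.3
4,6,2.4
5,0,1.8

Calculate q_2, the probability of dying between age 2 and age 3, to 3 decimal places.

lx = nx/n0 = nx/150: 1, 0.64, 0.34, 0.16, 0.04, 0
q_2 = (l_2 − l_3) / l_2 = (0.34 − 0.16) / 0.34
     = 0.18 / 0.34 = 0.529412… → 0.529

0.529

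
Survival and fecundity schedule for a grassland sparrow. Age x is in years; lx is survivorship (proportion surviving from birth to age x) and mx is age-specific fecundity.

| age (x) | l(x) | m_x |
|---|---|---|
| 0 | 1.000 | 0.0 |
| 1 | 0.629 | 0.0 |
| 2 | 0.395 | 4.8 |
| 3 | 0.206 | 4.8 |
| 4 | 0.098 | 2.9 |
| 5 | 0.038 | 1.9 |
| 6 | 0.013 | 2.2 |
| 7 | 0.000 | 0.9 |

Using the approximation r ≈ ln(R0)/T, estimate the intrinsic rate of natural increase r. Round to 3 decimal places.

R0 = Σ lx·mx = 0 + 0 + 1.896 + 0.9888 + 0.2842 + 0.0722 + 0.0286 + 0 = 3.2698
Σ x·lx·mx = 8.4278; T = 8.4278/3.2698 = 2.57747…
r ≈ ln(R0)/T = ln(3.2698)/2.57747… = 0.45965… → 0.460

0.460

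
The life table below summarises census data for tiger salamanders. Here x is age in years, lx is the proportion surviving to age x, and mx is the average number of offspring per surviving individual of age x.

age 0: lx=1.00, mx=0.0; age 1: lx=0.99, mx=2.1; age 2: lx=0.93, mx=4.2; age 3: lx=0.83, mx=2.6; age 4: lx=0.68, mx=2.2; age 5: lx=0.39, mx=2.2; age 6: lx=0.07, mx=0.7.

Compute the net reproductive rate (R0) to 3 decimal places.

lx·mx by age: 0, 2.079, 3.906, 2.158, 1.496, 0.858, 0.049
R0 = Σ lx·mx = 10.546 → 10.546

10.546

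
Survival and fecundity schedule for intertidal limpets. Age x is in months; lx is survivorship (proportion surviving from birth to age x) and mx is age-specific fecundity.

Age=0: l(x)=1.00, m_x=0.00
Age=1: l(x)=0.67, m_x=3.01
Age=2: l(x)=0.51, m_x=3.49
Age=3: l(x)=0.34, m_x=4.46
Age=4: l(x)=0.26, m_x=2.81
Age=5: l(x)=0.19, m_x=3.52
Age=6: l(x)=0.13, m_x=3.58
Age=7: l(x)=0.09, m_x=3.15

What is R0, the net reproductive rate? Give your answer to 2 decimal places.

lx·mx by age: 0, 2.0167, 1.7799, 1.5164, 0.7306, 0.6688, 0.4654, 0.2835
R0 = Σ lx·mx = 7.4613 → 7.46

7.46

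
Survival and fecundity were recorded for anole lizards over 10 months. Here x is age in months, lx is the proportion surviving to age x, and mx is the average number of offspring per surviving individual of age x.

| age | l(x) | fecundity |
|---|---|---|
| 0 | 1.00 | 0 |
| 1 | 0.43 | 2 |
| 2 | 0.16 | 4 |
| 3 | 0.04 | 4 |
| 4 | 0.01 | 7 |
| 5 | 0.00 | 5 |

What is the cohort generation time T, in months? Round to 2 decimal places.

lx·mx: 0, 0.86, 0.64, 0.16, 0.07, 0 → R0 = 1.73
x·lx·mx: 0, 0.86, 1.28, 0.48, 0.28, 0 → Σ = 2.9
T = 2.9 / 1.73 = 1.676301… → 1.68

1.68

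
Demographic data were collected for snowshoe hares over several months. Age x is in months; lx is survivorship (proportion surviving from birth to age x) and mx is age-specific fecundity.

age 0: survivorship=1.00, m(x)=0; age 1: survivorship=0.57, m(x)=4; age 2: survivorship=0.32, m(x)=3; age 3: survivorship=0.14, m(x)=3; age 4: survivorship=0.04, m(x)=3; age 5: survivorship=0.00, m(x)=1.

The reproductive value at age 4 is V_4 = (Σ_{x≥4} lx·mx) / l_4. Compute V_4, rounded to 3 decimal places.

lx·mx for x ≥ 4: 0.12, 0 → sum = 0.12
V_4 = 0.12 / l_4 = 0.12 / 0.04 = 3 → 3.000

3.000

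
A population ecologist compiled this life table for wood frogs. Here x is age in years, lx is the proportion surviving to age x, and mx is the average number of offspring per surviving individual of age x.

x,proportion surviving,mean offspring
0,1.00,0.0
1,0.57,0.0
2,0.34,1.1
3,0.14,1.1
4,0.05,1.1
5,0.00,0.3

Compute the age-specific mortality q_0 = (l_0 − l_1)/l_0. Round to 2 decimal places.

q_0 = (l_0 − l_1) / l_0 = (1 − 0.57) / 1
     = 0.43 / 1 = 0.43 → 0.43

0.43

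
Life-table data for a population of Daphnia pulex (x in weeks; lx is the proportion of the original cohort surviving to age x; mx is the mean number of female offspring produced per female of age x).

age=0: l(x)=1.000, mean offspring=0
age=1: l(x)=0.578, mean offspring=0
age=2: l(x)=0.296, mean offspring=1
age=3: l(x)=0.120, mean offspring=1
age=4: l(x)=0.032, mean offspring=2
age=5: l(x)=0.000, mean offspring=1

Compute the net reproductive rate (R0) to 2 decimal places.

lx·mx by age: 0, 0, 0.296, 0.12, 0.064, 0
R0 = Σ lx·mx = 0.48 → 0.48

0.48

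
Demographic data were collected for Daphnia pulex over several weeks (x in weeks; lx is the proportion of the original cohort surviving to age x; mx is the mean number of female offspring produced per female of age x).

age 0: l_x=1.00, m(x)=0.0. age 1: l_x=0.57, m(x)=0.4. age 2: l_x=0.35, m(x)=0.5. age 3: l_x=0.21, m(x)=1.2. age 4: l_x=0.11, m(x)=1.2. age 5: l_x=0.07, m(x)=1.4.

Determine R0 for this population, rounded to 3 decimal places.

lx·mx by age: 0, 0.228, 0.175, 0.252, 0.132, 0.098
R0 = Σ lx·mx = 0.885 → 0.885

0.885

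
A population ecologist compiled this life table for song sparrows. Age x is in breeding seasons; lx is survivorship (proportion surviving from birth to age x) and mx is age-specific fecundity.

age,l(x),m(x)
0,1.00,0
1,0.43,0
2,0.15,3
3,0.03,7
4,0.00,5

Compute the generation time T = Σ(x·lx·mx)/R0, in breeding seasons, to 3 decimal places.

2.318

lx·mx: 0, 0, 0.45, 0.21, 0 → R0 = 0.66
x·lx·mx: 0, 0, 0.9, 0.63, 0 → Σ = 1.53
T = 1.53 / 0.66 = 2.318182… → 2.318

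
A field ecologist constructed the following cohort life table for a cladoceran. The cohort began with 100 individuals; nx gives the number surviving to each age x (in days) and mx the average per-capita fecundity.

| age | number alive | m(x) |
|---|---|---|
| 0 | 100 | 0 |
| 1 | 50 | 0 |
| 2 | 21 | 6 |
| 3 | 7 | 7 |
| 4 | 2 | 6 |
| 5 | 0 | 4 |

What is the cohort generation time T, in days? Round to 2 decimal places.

2.39

lx = nx/n0 = nx/100: 1, 0.5, 0.21, 0.07, 0.02, 0
lx·mx: 0, 0, 1.26, 0.49, 0.12, 0 → R0 = 1.87
x·lx·mx: 0, 0, 2.52, 1.47, 0.48, 0 → Σ = 4.47
T = 4.47 / 1.87 = 2.390374… → 2.39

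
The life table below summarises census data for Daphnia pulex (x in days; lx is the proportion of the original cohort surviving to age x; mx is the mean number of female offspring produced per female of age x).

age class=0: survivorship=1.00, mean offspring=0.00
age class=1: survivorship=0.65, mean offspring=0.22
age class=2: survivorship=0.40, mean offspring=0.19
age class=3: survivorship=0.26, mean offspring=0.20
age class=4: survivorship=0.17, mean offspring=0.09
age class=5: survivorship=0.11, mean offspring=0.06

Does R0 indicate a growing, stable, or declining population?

declining

R0 = Σ lx·mx = 0 + 0.143 + 0.076 + 0.052 + 0.0153 + 0.0066 = 0.2929
R0 < 1, so the population is declining.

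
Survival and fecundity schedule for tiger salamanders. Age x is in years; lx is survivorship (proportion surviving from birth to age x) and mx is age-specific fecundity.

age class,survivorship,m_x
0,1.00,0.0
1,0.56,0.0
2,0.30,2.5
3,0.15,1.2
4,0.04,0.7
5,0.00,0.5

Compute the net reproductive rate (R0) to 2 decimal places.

0.96

lx·mx by age: 0, 0, 0.75, 0.18, 0.028, 0
R0 = Σ lx·mx = 0.958 → 0.96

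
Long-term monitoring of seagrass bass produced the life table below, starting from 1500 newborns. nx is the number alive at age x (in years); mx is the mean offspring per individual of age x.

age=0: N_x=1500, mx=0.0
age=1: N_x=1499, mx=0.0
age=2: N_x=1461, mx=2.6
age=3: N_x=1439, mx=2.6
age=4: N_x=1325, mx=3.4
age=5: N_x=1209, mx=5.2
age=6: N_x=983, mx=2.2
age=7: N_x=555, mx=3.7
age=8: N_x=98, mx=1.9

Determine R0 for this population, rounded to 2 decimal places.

lx = nx/n0 = nx/1500: 1, 0.99933…, 0.974, 0.95933…, 0.88333…, 0.806, 0.65533…, 0.37, 0.06533…
lx·mx by age: 0, 0, 2.5324, 2.494267…, 3.003333…, 4.1912, 1.441733…, 1.369, 0.124133…
R0 = Σ lx·mx = 15.156067… → 15.16

15.16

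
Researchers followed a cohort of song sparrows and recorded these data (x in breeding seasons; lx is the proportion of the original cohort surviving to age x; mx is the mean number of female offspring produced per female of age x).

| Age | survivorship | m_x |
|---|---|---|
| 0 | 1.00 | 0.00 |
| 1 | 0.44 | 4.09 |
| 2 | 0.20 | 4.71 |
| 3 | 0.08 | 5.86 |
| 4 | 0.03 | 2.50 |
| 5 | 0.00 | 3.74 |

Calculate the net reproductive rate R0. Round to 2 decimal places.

lx·mx by age: 0, 1.7996, 0.942, 0.4688, 0.075, 0
R0 = Σ lx·mx = 3.2854 → 3.29

3.29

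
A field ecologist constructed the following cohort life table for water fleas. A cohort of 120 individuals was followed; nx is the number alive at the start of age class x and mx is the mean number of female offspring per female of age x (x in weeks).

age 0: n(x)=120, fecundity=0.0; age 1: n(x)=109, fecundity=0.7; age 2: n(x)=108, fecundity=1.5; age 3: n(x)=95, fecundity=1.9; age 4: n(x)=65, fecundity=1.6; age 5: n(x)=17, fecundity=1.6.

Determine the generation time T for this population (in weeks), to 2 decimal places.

lx = nx/n0 = nx/120: 1, 0.90833…, 0.9, 0.79167…, 0.54167…, 0.14167…
lx·mx: 0, 0.635833…, 1.35, 1.504167…, 0.866667…, 0.226667… → R0 = 4.583333…
x·lx·mx: 0, 0.635833…, 2.7, 4.5125…, 3.466667…, 1.133333… → Σ = 12.448333…
T = 12.448333… / 4.583333… = 2.716… → 2.72

2.72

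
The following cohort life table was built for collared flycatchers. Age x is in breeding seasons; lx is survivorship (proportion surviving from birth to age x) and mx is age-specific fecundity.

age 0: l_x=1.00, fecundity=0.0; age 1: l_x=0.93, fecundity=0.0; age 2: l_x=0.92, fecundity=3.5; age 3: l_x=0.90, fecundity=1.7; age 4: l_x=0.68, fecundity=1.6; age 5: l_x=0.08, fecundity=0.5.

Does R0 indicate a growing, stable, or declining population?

R0 = Σ lx·mx = 0 + 0 + 3.22 + 1.53 + 1.088 + 0.04 = 5.878
R0 > 1, so the population is growing.

growing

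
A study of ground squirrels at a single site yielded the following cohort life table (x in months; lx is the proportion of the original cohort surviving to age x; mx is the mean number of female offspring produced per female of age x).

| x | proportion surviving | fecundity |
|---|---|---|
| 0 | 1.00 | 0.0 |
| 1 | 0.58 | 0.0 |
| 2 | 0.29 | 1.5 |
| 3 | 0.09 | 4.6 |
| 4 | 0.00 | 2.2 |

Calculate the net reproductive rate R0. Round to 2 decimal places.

lx·mx by age: 0, 0, 0.435, 0.414, 0
R0 = Σ lx·mx = 0.849 → 0.85

0.85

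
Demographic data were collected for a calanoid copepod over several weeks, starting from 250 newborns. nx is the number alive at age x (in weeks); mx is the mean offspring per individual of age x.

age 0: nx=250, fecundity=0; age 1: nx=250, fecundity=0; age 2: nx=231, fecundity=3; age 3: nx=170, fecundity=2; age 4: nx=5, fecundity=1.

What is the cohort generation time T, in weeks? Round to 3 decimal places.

lx = nx/n0 = nx/250: 1, 1, 0.924, 0.68, 0.02
lx·mx: 0, 0, 2.772, 1.36, 0.02 → R0 = 4.152
x·lx·mx: 0, 0, 5.544, 4.08, 0.08 → Σ = 9.704
T = 9.704 / 4.152 = 2.337187… → 2.337

2.337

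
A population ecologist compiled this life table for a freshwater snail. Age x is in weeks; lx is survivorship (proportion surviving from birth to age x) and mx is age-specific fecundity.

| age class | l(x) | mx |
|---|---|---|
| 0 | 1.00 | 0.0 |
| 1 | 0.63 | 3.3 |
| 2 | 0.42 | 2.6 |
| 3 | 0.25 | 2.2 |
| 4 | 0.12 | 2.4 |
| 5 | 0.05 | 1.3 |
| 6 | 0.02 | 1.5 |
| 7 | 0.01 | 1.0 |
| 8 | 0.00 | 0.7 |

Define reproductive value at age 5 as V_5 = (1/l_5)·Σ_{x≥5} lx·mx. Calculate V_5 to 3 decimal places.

2.100

lx·mx for x ≥ 5: 0.065, 0.03, 0.01, 0 → sum = 0.105
V_5 = 0.105 / l_5 = 0.105 / 0.05 = 2.1 → 2.100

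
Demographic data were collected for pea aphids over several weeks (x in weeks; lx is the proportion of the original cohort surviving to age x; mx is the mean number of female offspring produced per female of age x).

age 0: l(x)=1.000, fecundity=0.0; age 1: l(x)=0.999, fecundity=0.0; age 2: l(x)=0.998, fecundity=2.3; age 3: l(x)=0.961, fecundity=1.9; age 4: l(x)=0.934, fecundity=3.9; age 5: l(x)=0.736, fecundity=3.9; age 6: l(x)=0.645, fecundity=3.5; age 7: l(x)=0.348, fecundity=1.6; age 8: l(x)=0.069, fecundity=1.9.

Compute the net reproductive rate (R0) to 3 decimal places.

lx·mx by age: 0, 0, 2.2954, 1.8259, 3.6426, 2.8704, 2.2575, 0.5568, 0.1311
R0 = Σ lx·mx = 13.5797 → 13.580

13.580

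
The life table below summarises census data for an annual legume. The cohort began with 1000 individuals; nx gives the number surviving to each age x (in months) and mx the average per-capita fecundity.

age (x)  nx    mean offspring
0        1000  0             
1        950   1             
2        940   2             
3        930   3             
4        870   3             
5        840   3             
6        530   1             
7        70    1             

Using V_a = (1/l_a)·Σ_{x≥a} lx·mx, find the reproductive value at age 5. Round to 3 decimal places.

3.714

lx = nx/n0 = nx/1000: 1, 0.95, 0.94, 0.93, 0.87, 0.84, 0.53, 0.07
lx·mx for x ≥ 5: 2.52, 0.53, 0.07 → sum = 3.12
V_5 = 3.12 / l_5 = 3.12 / 0.84 = 3.714286… → 3.714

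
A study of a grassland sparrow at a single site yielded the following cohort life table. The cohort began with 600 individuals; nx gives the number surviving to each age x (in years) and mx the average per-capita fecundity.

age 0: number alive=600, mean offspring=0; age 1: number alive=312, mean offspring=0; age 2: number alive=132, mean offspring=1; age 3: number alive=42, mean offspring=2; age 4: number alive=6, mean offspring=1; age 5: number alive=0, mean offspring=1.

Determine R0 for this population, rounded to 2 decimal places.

0.37

lx = nx/n0 = nx/600: 1, 0.52, 0.22, 0.07, 0.01, 0
lx·mx by age: 0, 0, 0.22, 0.14, 0.01, 0
R0 = Σ lx·mx = 0.37 → 0.37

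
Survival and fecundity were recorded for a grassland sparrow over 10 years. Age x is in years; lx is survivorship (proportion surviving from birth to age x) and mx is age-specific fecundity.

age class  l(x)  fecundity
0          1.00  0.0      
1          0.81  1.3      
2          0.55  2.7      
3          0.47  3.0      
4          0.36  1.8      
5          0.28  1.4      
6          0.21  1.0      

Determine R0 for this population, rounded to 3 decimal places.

lx·mx by age: 0, 1.053, 1.485, 1.41, 0.648, 0.392, 0.21
R0 = Σ lx·mx = 5.198 → 5.198

5.198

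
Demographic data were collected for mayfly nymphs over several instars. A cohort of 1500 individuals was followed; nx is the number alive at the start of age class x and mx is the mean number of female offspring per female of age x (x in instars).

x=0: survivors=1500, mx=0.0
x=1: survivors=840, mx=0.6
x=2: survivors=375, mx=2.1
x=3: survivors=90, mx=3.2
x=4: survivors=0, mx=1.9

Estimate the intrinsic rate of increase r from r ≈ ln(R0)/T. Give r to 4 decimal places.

lx = nx/n0 = nx/1500: 1, 0.56, 0.25, 0.06, 0
R0 = Σ lx·mx = 0 + 0.336 + 0.525 + 0.192 + 0 = 1.053
Σ x·lx·mx = 1.962; T = 1.962/1.053 = 1.86325…
r ≈ ln(R0)/T = ln(1.053)/1.86325… = 0.027717… → 0.0277

0.0277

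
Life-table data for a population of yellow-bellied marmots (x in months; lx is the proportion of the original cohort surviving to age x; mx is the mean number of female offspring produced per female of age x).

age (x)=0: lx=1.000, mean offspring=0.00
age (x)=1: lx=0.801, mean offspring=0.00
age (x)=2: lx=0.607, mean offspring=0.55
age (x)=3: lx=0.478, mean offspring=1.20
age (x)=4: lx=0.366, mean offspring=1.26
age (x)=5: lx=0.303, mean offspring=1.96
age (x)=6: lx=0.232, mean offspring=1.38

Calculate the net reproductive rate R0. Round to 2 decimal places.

lx·mx by age: 0, 0, 0.33385, 0.5736, 0.46116, 0.59388, 0.32016
R0 = Σ lx·mx = 2.28265 → 2.28

2.28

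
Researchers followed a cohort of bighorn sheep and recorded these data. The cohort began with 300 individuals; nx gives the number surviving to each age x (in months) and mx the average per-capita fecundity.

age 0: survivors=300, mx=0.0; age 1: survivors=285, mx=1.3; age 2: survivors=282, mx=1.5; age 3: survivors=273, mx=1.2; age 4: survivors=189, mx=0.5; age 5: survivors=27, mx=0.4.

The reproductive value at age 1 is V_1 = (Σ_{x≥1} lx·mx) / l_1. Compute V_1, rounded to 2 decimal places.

lx = nx/n0 = nx/300: 1, 0.95, 0.94, 0.91, 0.63, 0.09
lx·mx for x ≥ 1: 1.235, 1.41, 1.092, 0.315, 0.036 → sum = 4.088
V_1 = 4.088 / l_1 = 4.088 / 0.95 = 4.303158… → 4.30

4.30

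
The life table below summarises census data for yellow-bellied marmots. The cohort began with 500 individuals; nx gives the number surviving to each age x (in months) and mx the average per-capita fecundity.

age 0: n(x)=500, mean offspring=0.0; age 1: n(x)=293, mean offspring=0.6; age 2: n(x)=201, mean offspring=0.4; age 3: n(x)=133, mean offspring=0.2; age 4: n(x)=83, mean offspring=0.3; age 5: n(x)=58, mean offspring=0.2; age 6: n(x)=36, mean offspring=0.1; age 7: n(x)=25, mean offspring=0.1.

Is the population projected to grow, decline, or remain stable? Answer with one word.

lx = nx/n0 = nx/500: 1, 0.586, 0.402, 0.266, 0.166, 0.116, 0.072, 0.05
R0 = Σ lx·mx = 0 + 0.3516 + 0.1608 + 0.0532 + 0.0498 + 0.0232 + 0.0072 + 0.005 = 0.6508
R0 < 1, so the population is declining.

declining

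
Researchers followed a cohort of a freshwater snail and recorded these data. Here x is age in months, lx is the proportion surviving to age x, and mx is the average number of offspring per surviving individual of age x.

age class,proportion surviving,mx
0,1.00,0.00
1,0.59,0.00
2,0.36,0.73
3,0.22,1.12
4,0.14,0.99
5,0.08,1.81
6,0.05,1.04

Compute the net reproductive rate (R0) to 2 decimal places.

lx·mx by age: 0, 0, 0.2628, 0.2464, 0.1386, 0.1448, 0.052
R0 = Σ lx·mx = 0.8446 → 0.84

0.84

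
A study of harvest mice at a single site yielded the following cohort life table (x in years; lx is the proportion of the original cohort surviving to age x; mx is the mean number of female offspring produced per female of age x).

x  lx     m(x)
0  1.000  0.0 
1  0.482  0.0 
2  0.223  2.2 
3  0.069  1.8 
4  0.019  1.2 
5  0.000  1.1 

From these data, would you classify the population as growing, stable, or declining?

declining

R0 = Σ lx·mx = 0 + 0 + 0.4906 + 0.1242 + 0.0228 + 0 = 0.6376
R0 < 1, so the population is declining.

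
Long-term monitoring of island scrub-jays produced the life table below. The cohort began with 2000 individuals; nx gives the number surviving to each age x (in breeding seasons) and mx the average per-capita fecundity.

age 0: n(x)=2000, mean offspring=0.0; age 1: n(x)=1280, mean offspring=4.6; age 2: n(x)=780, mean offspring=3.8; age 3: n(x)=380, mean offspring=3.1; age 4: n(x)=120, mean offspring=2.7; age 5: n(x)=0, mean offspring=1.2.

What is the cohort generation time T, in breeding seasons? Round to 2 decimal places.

1.61

lx = nx/n0 = nx/2000: 1, 0.64, 0.39, 0.19, 0.06, 0
lx·mx: 0, 2.944, 1.482, 0.589, 0.162, 0 → R0 = 5.177
x·lx·mx: 0, 2.944, 2.964, 1.767, 0.648, 0 → Σ = 8.323
T = 8.323 / 5.177 = 1.607688… → 1.61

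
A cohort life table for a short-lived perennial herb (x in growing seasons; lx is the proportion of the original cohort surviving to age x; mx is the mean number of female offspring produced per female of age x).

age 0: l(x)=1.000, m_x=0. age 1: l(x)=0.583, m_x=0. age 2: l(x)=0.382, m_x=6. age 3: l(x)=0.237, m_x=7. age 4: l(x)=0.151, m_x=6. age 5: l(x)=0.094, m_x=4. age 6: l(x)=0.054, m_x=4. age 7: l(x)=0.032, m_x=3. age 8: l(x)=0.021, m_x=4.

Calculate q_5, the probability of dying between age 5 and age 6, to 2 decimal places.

0.43

q_5 = (l_5 − l_6) / l_5 = (0.094 − 0.054) / 0.094
     = 0.04 / 0.094 = 0.425532… → 0.43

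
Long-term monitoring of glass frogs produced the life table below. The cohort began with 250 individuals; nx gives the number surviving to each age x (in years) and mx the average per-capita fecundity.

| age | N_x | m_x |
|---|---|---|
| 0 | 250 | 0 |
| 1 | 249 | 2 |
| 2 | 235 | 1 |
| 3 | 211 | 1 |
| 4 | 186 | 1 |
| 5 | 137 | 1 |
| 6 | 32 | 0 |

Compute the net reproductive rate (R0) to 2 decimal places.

5.07

lx = nx/n0 = nx/250: 1, 0.996, 0.94, 0.844, 0.744, 0.548, 0.128
lx·mx by age: 0, 1.992, 0.94, 0.844, 0.744, 0.548, 0
R0 = Σ lx·mx = 5.068 → 5.07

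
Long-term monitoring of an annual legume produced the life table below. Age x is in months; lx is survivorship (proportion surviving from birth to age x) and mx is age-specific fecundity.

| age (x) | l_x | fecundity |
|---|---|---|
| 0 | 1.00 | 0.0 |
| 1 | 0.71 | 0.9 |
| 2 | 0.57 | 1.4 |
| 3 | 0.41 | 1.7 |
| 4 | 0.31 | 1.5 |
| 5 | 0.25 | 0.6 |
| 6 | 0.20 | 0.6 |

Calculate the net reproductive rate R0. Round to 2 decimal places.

2.87

lx·mx by age: 0, 0.639, 0.798, 0.697, 0.465, 0.15, 0.12
R0 = Σ lx·mx = 2.869 → 2.87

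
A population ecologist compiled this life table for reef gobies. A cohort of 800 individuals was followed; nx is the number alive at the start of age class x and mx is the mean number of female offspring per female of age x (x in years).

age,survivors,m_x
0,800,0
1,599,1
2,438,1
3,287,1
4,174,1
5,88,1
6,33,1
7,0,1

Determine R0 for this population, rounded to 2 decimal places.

2.02

lx = nx/n0 = nx/800: 1, 0.74875, 0.5475, 0.35875, 0.2175, 0.11, 0.04125, 0
lx·mx by age: 0, 0.74875, 0.5475, 0.35875, 0.2175, 0.11, 0.04125, 0
R0 = Σ lx·mx = 2.02375 → 2.02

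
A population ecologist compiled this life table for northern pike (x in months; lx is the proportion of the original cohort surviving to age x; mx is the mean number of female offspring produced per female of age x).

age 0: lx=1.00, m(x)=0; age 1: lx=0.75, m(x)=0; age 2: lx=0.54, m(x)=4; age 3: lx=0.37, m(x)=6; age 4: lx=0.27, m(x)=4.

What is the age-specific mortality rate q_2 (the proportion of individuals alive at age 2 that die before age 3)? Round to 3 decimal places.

q_2 = (l_2 − l_3) / l_2 = (0.54 − 0.37) / 0.54
     = 0.17 / 0.54 = 0.314815… → 0.315

0.315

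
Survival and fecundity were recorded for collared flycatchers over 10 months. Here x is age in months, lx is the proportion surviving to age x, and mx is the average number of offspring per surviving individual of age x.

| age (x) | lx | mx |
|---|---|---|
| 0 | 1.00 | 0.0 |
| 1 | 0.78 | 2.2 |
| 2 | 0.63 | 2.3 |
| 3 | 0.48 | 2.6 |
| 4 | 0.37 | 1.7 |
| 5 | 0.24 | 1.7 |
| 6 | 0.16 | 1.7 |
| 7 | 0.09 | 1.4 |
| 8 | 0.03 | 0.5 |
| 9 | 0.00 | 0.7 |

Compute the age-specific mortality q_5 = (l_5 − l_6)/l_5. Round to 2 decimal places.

q_5 = (l_5 − l_6) / l_5 = (0.24 − 0.16) / 0.24
     = 0.08 / 0.24 = 0.333333… → 0.33

0.33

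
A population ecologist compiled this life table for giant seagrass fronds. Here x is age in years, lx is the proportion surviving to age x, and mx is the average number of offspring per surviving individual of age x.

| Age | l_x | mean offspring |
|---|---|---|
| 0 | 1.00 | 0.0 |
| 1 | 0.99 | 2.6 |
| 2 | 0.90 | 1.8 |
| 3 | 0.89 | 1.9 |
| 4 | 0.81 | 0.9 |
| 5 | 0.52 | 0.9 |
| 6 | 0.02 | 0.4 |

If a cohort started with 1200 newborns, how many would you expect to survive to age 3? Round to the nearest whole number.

1068

Expected survivors = N0 · l_3 = 1200 × 0.89 = 1068 → 1068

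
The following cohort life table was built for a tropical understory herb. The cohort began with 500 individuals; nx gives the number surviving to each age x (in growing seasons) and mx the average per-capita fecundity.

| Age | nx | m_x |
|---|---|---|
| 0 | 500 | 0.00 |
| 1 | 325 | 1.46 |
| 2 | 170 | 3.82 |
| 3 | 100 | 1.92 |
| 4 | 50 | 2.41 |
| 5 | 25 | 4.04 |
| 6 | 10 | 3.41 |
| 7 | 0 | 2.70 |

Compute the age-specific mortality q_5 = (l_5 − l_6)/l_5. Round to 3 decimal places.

lx = nx/n0 = nx/500: 1, 0.65, 0.34, 0.2, 0.1, 0.05, 0.02, 0
q_5 = (l_5 − l_6) / l_5 = (0.05 − 0.02) / 0.05
     = 0.03 / 0.05 = 0.6 → 0.600

0.600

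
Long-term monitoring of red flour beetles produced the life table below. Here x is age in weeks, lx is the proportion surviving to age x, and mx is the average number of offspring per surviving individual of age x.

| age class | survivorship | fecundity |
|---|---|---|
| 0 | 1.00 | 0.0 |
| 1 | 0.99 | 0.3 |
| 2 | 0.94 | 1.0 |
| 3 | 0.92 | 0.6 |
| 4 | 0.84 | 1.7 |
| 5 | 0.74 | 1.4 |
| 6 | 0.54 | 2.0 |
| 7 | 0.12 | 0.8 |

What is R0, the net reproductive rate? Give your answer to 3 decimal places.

lx·mx by age: 0, 0.297, 0.94, 0.552, 1.428, 1.036, 1.08, 0.096
R0 = Σ lx·mx = 5.429 → 5.429

5.429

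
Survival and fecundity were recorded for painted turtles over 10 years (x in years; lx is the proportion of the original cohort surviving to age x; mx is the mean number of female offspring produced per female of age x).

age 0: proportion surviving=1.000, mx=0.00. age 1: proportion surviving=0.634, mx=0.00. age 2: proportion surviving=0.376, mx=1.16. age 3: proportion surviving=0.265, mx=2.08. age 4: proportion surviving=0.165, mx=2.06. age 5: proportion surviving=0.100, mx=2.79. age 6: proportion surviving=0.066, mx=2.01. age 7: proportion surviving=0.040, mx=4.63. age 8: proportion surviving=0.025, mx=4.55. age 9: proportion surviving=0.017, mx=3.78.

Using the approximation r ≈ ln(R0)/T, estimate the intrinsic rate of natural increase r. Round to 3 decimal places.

R0 = Σ lx·mx = 0 + 0 + 0.43616 + 0.5512 + 0.3399 + 0.279 + 0.13266 + 0.1852 + 0.11375 + 0.06426 = 2.10213
Σ x·lx·mx = 8.86122; T = 8.86122/2.10213 = 4.21535…
r ≈ ln(R0)/T = ln(2.10213)/4.21535… = 0.17625… → 0.176

0.176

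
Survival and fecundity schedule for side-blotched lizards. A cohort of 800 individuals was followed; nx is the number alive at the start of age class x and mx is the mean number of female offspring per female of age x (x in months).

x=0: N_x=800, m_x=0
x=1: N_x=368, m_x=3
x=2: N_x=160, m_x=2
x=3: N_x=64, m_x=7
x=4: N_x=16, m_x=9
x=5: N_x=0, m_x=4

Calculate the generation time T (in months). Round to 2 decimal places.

1.82

lx = nx/n0 = nx/800: 1, 0.46, 0.2, 0.08, 0.02, 0
lx·mx: 0, 1.38, 0.4, 0.56, 0.18, 0 → R0 = 2.52
x·lx·mx: 0, 1.38, 0.8, 1.68, 0.72, 0 → Σ = 4.58
T = 4.58 / 2.52 = 1.81746… → 1.82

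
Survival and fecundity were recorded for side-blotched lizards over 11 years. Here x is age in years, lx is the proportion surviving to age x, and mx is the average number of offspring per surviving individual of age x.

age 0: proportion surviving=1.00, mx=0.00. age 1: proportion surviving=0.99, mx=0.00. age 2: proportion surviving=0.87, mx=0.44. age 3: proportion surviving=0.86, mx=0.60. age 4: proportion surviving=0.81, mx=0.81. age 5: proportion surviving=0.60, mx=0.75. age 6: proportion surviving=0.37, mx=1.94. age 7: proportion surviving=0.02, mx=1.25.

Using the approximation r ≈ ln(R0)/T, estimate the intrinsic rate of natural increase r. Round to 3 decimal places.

0.238

R0 = Σ lx·mx = 0 + 0 + 0.3828 + 0.516 + 0.6561 + 0.45 + 0.7178 + 0.025 = 2.7477
Σ x·lx·mx = 11.6698; T = 11.6698/2.7477 = 4.24712…
r ≈ ln(R0)/T = ln(2.7477)/4.24712… = 0.23799… → 0.238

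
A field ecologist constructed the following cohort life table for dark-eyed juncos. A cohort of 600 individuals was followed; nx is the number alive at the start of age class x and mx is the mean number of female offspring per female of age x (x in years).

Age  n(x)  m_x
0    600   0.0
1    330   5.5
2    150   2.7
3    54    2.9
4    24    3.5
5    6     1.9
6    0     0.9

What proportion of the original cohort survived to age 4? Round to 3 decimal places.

0.040

l_4 = n_4/n_0 = 24/600 = 0.04 → 0.040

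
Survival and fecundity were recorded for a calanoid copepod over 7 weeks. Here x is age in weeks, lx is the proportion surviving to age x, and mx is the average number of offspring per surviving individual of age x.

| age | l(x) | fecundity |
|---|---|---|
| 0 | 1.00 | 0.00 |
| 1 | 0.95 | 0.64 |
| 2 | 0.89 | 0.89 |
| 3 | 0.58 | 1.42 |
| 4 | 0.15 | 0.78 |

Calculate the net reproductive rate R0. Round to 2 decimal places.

lx·mx by age: 0, 0.608, 0.7921, 0.8236, 0.117
R0 = Σ lx·mx = 2.3407 → 2.34

2.34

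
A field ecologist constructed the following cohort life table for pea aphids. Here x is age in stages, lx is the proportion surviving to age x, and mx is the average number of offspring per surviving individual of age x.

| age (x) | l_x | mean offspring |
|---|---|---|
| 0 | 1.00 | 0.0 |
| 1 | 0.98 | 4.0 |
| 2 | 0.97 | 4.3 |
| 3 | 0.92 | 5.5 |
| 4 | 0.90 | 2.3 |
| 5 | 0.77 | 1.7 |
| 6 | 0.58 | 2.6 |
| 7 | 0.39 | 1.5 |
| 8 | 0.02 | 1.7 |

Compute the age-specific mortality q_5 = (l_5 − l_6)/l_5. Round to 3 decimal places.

0.247

q_5 = (l_5 − l_6) / l_5 = (0.77 − 0.58) / 0.77
     = 0.19 / 0.77 = 0.246753… → 0.247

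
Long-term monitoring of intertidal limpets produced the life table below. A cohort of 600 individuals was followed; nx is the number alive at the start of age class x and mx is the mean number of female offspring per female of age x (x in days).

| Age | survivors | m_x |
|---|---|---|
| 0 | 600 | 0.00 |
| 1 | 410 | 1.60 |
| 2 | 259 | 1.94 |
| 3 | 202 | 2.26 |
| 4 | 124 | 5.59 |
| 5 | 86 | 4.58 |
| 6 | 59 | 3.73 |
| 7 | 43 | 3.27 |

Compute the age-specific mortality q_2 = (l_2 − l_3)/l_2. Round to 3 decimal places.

0.220

lx = nx/n0 = nx/600: 1, 0.68333…, 0.43167…, 0.33667…, 0.20667…, 0.14333…, 0.09833…, 0.07167…
q_2 = (l_2 − l_3) / l_2 = (0.431667… − 0.336667…) / 0.431667…
     = 0.095… / 0.431667… = 0.220077… → 0.220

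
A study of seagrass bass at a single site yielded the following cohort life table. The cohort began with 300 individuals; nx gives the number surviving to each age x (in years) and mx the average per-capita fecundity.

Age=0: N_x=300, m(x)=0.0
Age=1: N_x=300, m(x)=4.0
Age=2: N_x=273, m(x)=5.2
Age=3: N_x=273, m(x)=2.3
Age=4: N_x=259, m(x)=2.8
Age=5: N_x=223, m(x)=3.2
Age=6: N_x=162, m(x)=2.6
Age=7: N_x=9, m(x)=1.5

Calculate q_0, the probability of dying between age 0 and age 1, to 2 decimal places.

lx = nx/n0 = nx/300: 1, 1, 0.91, 0.91, 0.86333…, 0.74333…, 0.54, 0.03
q_0 = (l_0 − l_1) / l_0 = (1 − 1) / 1
     = 0 / 1 = 0 → 0.00

0.00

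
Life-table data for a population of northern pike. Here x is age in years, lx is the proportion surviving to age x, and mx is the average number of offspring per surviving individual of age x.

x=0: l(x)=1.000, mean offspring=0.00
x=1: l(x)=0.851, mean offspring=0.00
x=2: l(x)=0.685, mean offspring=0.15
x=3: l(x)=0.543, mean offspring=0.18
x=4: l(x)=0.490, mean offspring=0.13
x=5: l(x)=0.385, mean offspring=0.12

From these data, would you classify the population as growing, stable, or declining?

R0 = Σ lx·mx = 0 + 0 + 0.10275 + 0.09774 + 0.0637 + 0.0462 = 0.31039
R0 < 1, so the population is declining.

declining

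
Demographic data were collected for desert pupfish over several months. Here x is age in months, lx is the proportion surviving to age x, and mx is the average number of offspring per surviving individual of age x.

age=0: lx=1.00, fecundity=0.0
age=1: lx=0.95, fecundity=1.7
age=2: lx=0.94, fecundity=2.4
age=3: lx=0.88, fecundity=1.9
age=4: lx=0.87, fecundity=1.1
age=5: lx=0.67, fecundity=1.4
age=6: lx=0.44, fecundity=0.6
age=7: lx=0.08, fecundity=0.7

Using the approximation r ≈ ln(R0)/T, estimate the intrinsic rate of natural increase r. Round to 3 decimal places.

R0 = Σ lx·mx = 0 + 1.615 + 2.256 + 1.672 + 0.957 + 0.938 + 0.264 + 0.056 = 7.758
Σ x·lx·mx = 21.637; T = 21.637/7.758 = 2.78899…
r ≈ ln(R0)/T = ln(7.758)/2.78899… = 0.73458… → 0.735

0.735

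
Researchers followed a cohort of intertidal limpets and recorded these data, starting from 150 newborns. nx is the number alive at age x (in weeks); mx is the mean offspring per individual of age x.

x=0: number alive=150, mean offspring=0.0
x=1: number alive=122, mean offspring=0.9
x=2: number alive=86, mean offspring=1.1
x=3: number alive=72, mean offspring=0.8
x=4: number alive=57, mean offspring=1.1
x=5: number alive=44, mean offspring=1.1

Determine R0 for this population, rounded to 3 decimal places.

2.487

lx = nx/n0 = nx/150: 1, 0.81333…, 0.57333…, 0.48, 0.38, 0.29333…
lx·mx by age: 0, 0.732…, 0.630667…, 0.384, 0.418, 0.322667…
R0 = Σ lx·mx = 2.487333… → 2.487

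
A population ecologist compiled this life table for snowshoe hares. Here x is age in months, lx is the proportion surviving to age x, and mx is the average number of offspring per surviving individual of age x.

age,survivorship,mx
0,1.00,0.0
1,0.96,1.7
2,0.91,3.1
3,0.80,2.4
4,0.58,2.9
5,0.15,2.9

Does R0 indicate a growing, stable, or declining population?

R0 = Σ lx·mx = 0 + 1.632 + 2.821 + 1.92 + 1.682 + 0.435 = 8.49
R0 > 1, so the population is growing.

growing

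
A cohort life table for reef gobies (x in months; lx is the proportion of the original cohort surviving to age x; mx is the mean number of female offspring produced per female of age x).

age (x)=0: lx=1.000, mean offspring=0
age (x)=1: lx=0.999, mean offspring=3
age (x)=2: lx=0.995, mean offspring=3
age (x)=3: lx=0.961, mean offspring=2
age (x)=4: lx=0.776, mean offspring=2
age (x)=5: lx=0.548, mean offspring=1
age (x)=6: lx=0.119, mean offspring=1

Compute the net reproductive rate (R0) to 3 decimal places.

lx·mx by age: 0, 2.997, 2.985, 1.922, 1.552, 0.548, 0.119
R0 = Σ lx·mx = 10.123 → 10.123

10.123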